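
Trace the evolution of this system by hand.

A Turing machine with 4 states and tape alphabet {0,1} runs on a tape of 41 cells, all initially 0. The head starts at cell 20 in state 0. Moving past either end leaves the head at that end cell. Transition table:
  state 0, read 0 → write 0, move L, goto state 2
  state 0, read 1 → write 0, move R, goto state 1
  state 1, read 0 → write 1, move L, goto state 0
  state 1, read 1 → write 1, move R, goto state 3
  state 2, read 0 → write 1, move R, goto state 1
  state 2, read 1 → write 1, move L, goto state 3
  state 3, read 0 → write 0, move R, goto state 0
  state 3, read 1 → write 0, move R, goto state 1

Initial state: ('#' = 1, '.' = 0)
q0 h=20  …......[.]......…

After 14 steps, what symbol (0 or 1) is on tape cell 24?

0

k=0  q0 h=20  …......[.]......…
k=1  q2 h=19  …......[.]......…
k=2  q1 h=20  ….....#[.]......…
k=3  q0 h=19  …......[#]#.....…
k=4  q1 h=20  …......[#]......…
k=5  q3 h=21  ….....#[.]......…
k=6  q0 h=22  …....#.[.]......…
k=7  q2 h=21  ….....#[.]......…
k=8  q1 h=22  …....##[.]......…
k=9  q0 h=21  ….....#[#]#.....…
k=10  q1 h=22  …....#.[#]......…
k=11  q3 h=23  …...#.#[.]......…
k=12  q0 h=24  …..#.#.[.]......…
k=13  q2 h=23  …...#.#[.]......…
k=14  q1 h=24  …..#.##[.]......…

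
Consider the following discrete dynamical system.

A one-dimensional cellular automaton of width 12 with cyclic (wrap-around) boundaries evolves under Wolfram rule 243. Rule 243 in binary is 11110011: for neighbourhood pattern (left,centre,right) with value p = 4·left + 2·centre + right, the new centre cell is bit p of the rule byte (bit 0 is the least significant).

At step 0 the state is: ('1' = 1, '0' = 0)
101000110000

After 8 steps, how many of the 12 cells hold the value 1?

[0] 101000110000
[1] 010111011111
[2] 101011101111
[3] 110101110111
[4] 111010111011
[5] 111101011101
[6] 111110101110
[7] 011111010111
[8] 101111101011

9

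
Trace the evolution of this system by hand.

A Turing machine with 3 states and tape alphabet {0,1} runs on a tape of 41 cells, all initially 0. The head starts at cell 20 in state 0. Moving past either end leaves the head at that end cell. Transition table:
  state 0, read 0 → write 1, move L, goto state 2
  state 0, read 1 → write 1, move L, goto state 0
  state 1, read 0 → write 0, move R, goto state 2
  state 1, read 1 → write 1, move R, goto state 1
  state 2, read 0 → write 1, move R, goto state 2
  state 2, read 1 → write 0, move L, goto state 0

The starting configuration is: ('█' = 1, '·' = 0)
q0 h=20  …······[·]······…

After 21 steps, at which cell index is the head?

0) q0 h=20  …······[·]······…
1) q2 h=19  …······[·]█·····…
2) q2 h=20  …·····█[█]······…
3) q0 h=19  …······[█]······…
4) q0 h=18  …······[·]█·····…
5) q2 h=17  …······[·]██····…
6) q2 h=18  …·····█[█]█·····…
7) q0 h=17  …······[█]·█····…
8) q0 h=16  …······[·]█·█···…
9) q2 h=15  …······[·]██·█··…
10) q2 h=16  …·····█[█]█·█···…
11) q0 h=15  …······[█]·█·█··…
12) q0 h=14  …······[·]█·█·█·…
13) q2 h=13  …······[·]██·█·█…
14) q2 h=14  …·····█[█]█·█·█·…
15) q0 h=13  …······[█]·█·█·█…
16) q0 h=12  …······[·]█·█·█·…
17) q2 h=11  …······[·]██·█·█…
18) q2 h=12  …·····█[█]█·█·█·…
19) q0 h=11  …······[█]·█·█·█…
20) q0 h=10  …······[·]█·█·█·…
21) q2 h= 9  …······[·]██·█·█…

9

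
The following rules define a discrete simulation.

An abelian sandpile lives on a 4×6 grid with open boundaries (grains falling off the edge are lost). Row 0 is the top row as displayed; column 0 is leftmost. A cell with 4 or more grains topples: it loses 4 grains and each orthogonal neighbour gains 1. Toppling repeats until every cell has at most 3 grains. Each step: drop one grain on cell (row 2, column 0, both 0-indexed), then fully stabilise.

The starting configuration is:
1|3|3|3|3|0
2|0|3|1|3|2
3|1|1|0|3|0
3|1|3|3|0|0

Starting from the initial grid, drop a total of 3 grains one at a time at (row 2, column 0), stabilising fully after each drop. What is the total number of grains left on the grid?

42

[0] 1|3|3|3|3|0
2|0|3|1|3|2
3|1|1|0|3|0
3|1|3|3|0|0
[1] 1|3|3|3|3|0
3|0|3|1|3|2
1|2|1|0|3|0
0|2|3|3|0|0
[2] 1|3|3|3|3|0
3|0|3|1|3|2
2|2|1|0|3|0
0|2|3|3|0|0
[3] 1|3|3|3|3|0
3|0|3|1|3|2
3|2|1|0|3|0
0|2|3|3|0|0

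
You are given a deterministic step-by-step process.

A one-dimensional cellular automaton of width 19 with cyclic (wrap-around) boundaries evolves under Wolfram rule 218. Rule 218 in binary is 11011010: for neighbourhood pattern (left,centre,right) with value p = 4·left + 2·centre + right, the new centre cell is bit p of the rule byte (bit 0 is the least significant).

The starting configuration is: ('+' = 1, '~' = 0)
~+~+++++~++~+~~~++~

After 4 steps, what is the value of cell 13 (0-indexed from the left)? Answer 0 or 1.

gen 0: ~+~+++++~++~+~~~++~
gen 1: +~~+++++~++~~+~++++
gen 2: ++++++++~++++~~++++
gen 3: ++++++++~++++++++++
gen 4: ++++++++~++++++++++

1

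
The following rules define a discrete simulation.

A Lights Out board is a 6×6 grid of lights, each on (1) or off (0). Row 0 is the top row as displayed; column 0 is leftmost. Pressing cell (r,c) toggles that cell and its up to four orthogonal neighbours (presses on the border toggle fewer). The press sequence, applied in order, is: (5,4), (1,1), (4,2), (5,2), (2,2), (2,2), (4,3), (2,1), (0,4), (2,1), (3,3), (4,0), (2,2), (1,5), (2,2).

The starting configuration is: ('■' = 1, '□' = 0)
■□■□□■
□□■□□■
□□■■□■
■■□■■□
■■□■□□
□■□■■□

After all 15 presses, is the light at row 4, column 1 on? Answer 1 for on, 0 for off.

1

step 0: ■□■□□■
□□■□□■
□□■■□■
■■□■■□
■■□■□□
□■□■■□
step 1: ■□■□□■
□□■□□■
□□■■□■
■■□■■□
■■□■■□
□■□□□■
step 2: ■■■□□■
■■□□□■
□■■■□■
■■□■■□
■■□■■□
□■□□□■
step 3: ■■■□□■
■■□□□■
□■■■□■
■■■■■□
■□■□■□
□■■□□■
step 4: ■■■□□■
■■□□□■
□■■■□■
■■■■■□
■□□□■□
□□□■□■
step 5: ■■■□□■
■■■□□■
□□□□□■
■■□■■□
■□□□■□
□□□■□■
step 6: ■■■□□■
■■□□□■
□■■■□■
■■■■■□
■□□□■□
□□□■□■
step 7: ■■■□□■
■■□□□■
□■■■□■
■■■□■□
■□■■□□
□□□□□■
step 8: ■■■□□■
■□□□□■
■□□■□■
■□■□■□
■□■■□□
□□□□□■
step 9: ■■■■■□
■□□□■■
■□□■□■
■□■□■□
■□■■□□
□□□□□■
step 10: ■■■■■□
■■□□■■
□■■■□■
■■■□■□
■□■■□□
□□□□□■
step 11: ■■■■■□
■■□□■■
□■■□□■
■■□■□□
■□■□□□
□□□□□■
step 12: ■■■■■□
■■□□■■
□■■□□■
□■□■□□
□■■□□□
■□□□□■
step 13: ■■■■■□
■■■□■■
□□□■□■
□■■■□□
□■■□□□
■□□□□■
step 14: ■■■■■■
■■■□□□
□□□■□□
□■■■□□
□■■□□□
■□□□□■
step 15: ■■■■■■
■■□□□□
□■■□□□
□■□■□□
□■■□□□
■□□□□■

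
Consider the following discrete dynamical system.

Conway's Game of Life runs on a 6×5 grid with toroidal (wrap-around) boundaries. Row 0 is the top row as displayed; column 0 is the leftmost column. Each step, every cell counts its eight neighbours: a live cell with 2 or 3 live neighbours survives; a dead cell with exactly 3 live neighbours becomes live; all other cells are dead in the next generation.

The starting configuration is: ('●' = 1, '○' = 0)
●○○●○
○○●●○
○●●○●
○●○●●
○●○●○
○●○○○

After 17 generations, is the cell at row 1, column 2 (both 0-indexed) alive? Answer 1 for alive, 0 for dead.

1

t=0: ●○○●○
○○●●○
○●●○●
○●○●●
○●○●○
○●○○○
t=1: ○●○●●
●○○○○
○●○○●
○●○○●
○●○●●
●●○○●
t=2: ○●●●○
○●●●○
○●○○●
○●○○●
○●○●○
○●○○○
t=3: ●○○●○
○○○○●
○●○○●
○●○●●
○●○○○
●●○●○
t=4: ●●●●○
○○○●●
○○●○●
○●○●●
○●○●○
●●○○○
t=5: ○○○●○
○○○○○
○○●○○
○●○○●
○●○●○
○○○●○
t=6: ○○○○○
○○○○○
○○○○○
●●○●○
●○○●●
○○○●●
t=7: ○○○○○
○○○○○
○○○○○
●●●●○
○●○○○
●○○●○
t=8: ○○○○○
○○○○○
○●●○○
●●●○○
○○○●○
○○○○○
t=9: ○○○○○
○○○○○
●○●○○
●○○●○
○●●○○
○○○○○
t=10: ○○○○○
○○○○○
○●○○●
●○○●●
○●●○○
○○○○○
t=11: ○○○○○
○○○○○
○○○●●
○○○●●
●●●●●
○○○○○
t=12: ○○○○○
○○○○○
○○○●●
○●○○○
●●●○○
●●●●●
t=13: ●●●●●
○○○○○
○○○○○
○●○●●
○○○○○
○○○●●
t=14: ●●●○○
●●●●●
○○○○○
○○○○○
●○●○○
○●○○○
t=15: ○○○○○
○○○●●
●●●●●
○○○○○
○●○○○
○○○○○
t=16: ○○○○○
○●○○○
●●●○○
○○○●●
○○○○○
○○○○○
t=17: ○○○○○
●●●○○
●●●●●
●●●●●
○○○○○
○○○○○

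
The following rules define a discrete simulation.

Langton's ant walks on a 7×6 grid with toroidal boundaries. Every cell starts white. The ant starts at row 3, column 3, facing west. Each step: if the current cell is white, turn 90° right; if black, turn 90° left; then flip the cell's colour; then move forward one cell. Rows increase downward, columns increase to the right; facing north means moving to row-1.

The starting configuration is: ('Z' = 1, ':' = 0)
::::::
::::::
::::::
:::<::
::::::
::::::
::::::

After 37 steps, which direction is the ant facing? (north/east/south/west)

[0] ::::::
::::::
::::::
:::<::
::::::
::::::
::::::
[1] ::::::
::::::
:::^::
:::Z::
::::::
::::::
::::::
[2] ::::::
::::::
:::Z>:
:::Z::
::::::
::::::
::::::
[3] ::::::
::::::
:::ZZ:
:::Zv:
::::::
::::::
::::::
[4] ::::::
::::::
:::ZZ:
:::<Z:
::::::
::::::
::::::
[5] ::::::
::::::
:::ZZ:
::::Z:
:::v::
::::::
::::::
[6] ::::::
::::::
:::ZZ:
::::Z:
::<Z::
::::::
::::::
[7] ::::::
::::::
:::ZZ:
::^:Z:
::ZZ::
::::::
::::::
[8] ::::::
::::::
:::ZZ:
::Z>Z:
::ZZ::
::::::
::::::
[9] ::::::
::::::
:::ZZ:
::ZZZ:
::Zv::
::::::
::::::
[10] ::::::
::::::
:::ZZ:
::ZZZ:
::Z:>:
::::::
::::::
[11] ::::::
::::::
:::ZZ:
::ZZZ:
::Z:Z:
::::v:
::::::
[12] ::::::
::::::
:::ZZ:
::ZZZ:
::Z:Z:
:::<Z:
::::::
[13] ::::::
::::::
:::ZZ:
::ZZZ:
::Z^Z:
:::ZZ:
::::::
[14] ::::::
::::::
:::ZZ:
::ZZZ:
::ZZ>:
:::ZZ:
::::::
[15] ::::::
::::::
:::ZZ:
::ZZ^:
::ZZ::
:::ZZ:
::::::
[16] ::::::
::::::
:::ZZ:
::Z<::
::ZZ::
:::ZZ:
::::::
[17] ::::::
::::::
:::ZZ:
::Z:::
::Zv::
:::ZZ:
::::::
[18] ::::::
::::::
:::ZZ:
::Z:::
::Z:>:
:::ZZ:
::::::
[19] ::::::
::::::
:::ZZ:
::Z:::
::Z:Z:
:::Zv:
::::::
[20] ::::::
::::::
:::ZZ:
::Z:::
::Z:Z:
:::Z:>
::::::
[21] ::::::
::::::
:::ZZ:
::Z:::
::Z:Z:
:::Z:Z
:::::v
[22] ::::::
::::::
:::ZZ:
::Z:::
::Z:Z:
:::Z:Z
::::<Z
[23] ::::::
::::::
:::ZZ:
::Z:::
::Z:Z:
:::Z^Z
::::ZZ
[24] ::::::
::::::
:::ZZ:
::Z:::
::Z:Z:
:::ZZ>
::::ZZ
[25] ::::::
::::::
:::ZZ:
::Z:::
::Z:Z^
:::ZZ:
::::ZZ
[26] ::::::
::::::
:::ZZ:
::Z:::
>:Z:ZZ
:::ZZ:
::::ZZ
[27] ::::::
::::::
:::ZZ:
::Z:::
Z:Z:ZZ
v::ZZ:
::::ZZ
[28] ::::::
::::::
:::ZZ:
::Z:::
Z:Z:ZZ
Z::ZZ<
::::ZZ
[29] ::::::
::::::
:::ZZ:
::Z:::
Z:Z:Z^
Z::ZZZ
::::ZZ
[30] ::::::
::::::
:::ZZ:
::Z:::
Z:Z:<:
Z::ZZZ
::::ZZ
[31] ::::::
::::::
:::ZZ:
::Z:::
Z:Z:::
Z::ZvZ
::::ZZ
[32] ::::::
::::::
:::ZZ:
::Z:::
Z:Z:::
Z::Z:>
::::ZZ
[33] ::::::
::::::
:::ZZ:
::Z:::
Z:Z::^
Z::Z::
::::ZZ
[34] ::::::
::::::
:::ZZ:
::Z:::
>:Z::Z
Z::Z::
::::ZZ
[35] ::::::
::::::
:::ZZ:
^:Z:::
::Z::Z
Z::Z::
::::ZZ
[36] ::::::
::::::
:::ZZ:
Z>Z:::
::Z::Z
Z::Z::
::::ZZ
[37] ::::::
::::::
:::ZZ:
ZZZ:::
:vZ::Z
Z::Z::
::::ZZ

south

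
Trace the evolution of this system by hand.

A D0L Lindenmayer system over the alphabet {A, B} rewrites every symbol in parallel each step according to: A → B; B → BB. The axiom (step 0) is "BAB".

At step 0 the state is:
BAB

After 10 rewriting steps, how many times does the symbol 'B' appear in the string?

2560

[0] BAB
[1] BBBBB
[2] BBBBBBBBBB
[3] BBBBBBBBBBBBBBBBBBBB
[4] BBBBBBBBBBBBBBBBBBBBBBBBBBBBBBBBBBBBBBBB
[5] BBBBBBBBBBBBBBBBBBBBBBBBBBBBBBBBBBBBBBBBBBBBBBBBBBBBBBBBBBBBBBBBBBBBBBBBBBBBBBBB
[6] BBBBBBBBBBBBBBBBBBBBBBBBBBBBBBBBBBBBBBBBBBBBBBBBBBBBBBBBBB…BBBBBBBBBBBBBBBBBBBBBBBBBBBBBBBBBBBBBBBBBBBBBBBBBBBBBBBBBB  (len 160)
[7] BBBBBBBBBBBBBBBBBBBBBBBBBBBBBBBBBBBBBBBBBBBBBBBBBBBBBBBBBB…BBBBBBBBBBBBBBBBBBBBBBBBBBBBBBBBBBBBBBBBBBBBBBBBBBBBBBBBBB  (len 320)
[8] BBBBBBBBBBBBBBBBBBBBBBBBBBBBBBBBBBBBBBBBBBBBBBBBBBBBBBBBBB…BBBBBBBBBBBBBBBBBBBBBBBBBBBBBBBBBBBBBBBBBBBBBBBBBBBBBBBBBB  (len 640)
[9] BBBBBBBBBBBBBBBBBBBBBBBBBBBBBBBBBBBBBBBBBBBBBBBBBBBBBBBBBB…BBBBBBBBBBBBBBBBBBBBBBBBBBBBBBBBBBBBBBBBBBBBBBBBBBBBBBBBBB  (len 1280)
[10] BBBBBBBBBBBBBBBBBBBBBBBBBBBBBBBBBBBBBBBBBBBBBBBBBBBBBBBBBB…BBBBBBBBBBBBBBBBBBBBBBBBBBBBBBBBBBBBBBBBBBBBBBBBBBBBBBBBBB  (len 2560)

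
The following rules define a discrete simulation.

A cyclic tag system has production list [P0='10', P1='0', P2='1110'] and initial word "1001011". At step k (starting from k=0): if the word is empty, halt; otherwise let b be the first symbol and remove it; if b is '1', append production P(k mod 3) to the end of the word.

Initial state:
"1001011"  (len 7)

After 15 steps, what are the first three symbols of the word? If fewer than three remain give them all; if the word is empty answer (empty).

k=0  "1001011"  (len 7)
k=1  "00101110"  (len 8)
k=2  "0101110"  (len 7)
k=3  "101110"  (len 6)
k=4  "0111010"  (len 7)
k=5  "111010"  (len 6)
k=6  "110101110"  (len 9)
k=7  "1010111010"  (len 10)
k=8  "0101110100"  (len 10)
k=9  "101110100"  (len 9)
k=10  "0111010010"  (len 10)
k=11  "111010010"  (len 9)
k=12  "110100101110"  (len 12)
k=13  "1010010111010"  (len 13)
k=14  "0100101110100"  (len 13)
k=15  "100101110100"  (len 12)

100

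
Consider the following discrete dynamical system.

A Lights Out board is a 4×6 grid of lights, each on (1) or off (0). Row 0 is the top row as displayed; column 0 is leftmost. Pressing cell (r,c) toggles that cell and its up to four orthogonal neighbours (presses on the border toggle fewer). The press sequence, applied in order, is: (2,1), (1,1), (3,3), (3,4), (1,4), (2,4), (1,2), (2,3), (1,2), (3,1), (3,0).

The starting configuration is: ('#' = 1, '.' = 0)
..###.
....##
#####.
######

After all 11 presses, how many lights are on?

0) ..###.
....##
#####.
######
1) ..###.
.#..##
...##.
#.####
2) .####.
#.#.##
.#.##.
#.####
3) .####.
#.#.##
.#..#.
#....#
4) .####.
#.#.##
.#....
#..##.
5) .###..
#.##..
.#..#.
#..##.
6) .###..
#.###.
.#.#.#
#..#..
7) .#.#..
##..#.
.###.#
#..#..
8) .#.#..
##.##.
.#..##
#.....
9) .###..
#.#.#.
.##.##
#.....
10) .###..
#.#.#.
..#.##
.##...
11) .###..
#.#.#.
#.#.##
#.#...

12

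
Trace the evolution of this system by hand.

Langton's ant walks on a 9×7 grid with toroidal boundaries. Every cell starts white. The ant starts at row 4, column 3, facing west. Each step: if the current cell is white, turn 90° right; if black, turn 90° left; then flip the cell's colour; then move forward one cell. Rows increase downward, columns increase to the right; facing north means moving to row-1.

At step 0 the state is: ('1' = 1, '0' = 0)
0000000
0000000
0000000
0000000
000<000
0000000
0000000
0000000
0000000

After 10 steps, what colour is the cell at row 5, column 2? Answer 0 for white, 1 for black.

step 0: 0000000
0000000
0000000
0000000
000<000
0000000
0000000
0000000
0000000
step 1: 0000000
0000000
0000000
000^000
0001000
0000000
0000000
0000000
0000000
step 2: 0000000
0000000
0000000
0001>00
0001000
0000000
0000000
0000000
0000000
step 3: 0000000
0000000
0000000
0001100
0001v00
0000000
0000000
0000000
0000000
step 4: 0000000
0000000
0000000
0001100
000<100
0000000
0000000
0000000
0000000
step 5: 0000000
0000000
0000000
0001100
0000100
000v000
0000000
0000000
0000000
step 6: 0000000
0000000
0000000
0001100
0000100
00<1000
0000000
0000000
0000000
step 7: 0000000
0000000
0000000
0001100
00^0100
0011000
0000000
0000000
0000000
step 8: 0000000
0000000
0000000
0001100
001>100
0011000
0000000
0000000
0000000
step 9: 0000000
0000000
0000000
0001100
0011100
001v000
0000000
0000000
0000000
step 10: 0000000
0000000
0000000
0001100
0011100
0010>00
0000000
0000000
0000000

1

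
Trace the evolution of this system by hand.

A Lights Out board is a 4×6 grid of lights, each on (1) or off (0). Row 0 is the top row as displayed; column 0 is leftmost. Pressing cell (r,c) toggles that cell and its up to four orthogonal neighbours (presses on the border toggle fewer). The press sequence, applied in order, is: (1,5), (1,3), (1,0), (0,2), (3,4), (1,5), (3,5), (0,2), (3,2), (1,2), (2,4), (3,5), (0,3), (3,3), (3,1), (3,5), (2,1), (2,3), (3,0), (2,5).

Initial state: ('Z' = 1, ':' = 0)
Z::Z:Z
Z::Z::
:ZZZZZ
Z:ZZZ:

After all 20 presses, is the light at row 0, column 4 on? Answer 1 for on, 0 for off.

1

t=0: Z::Z:Z
Z::Z::
:ZZZZZ
Z:ZZZ:
t=1: Z::Z::
Z::ZZZ
:ZZZZ:
Z:ZZZ:
t=2: Z:::::
Z:Z::Z
:ZZ:Z:
Z:ZZZ:
t=3: ::::::
:ZZ::Z
ZZZ:Z:
Z:ZZZ:
t=4: :ZZZ::
:Z:::Z
ZZZ:Z:
Z:ZZZ:
t=5: :ZZZ::
:Z:::Z
ZZZ:::
Z:Z::Z
t=6: :ZZZ:Z
:Z::Z:
ZZZ::Z
Z:Z::Z
t=7: :ZZZ:Z
:Z::Z:
ZZZ:::
Z:Z:Z:
t=8: :::::Z
:ZZ:Z:
ZZZ:::
Z:Z:Z:
t=9: :::::Z
:ZZ:Z:
ZZ::::
ZZ:ZZ:
t=10: ::Z::Z
:::ZZ:
ZZZ:::
ZZ:ZZ:
t=11: ::Z::Z
:::Z::
ZZZZZZ
ZZ:Z::
t=12: ::Z::Z
:::Z::
ZZZZZ:
ZZ:ZZZ
t=13: :::ZZZ
::::::
ZZZZZ:
ZZ:ZZZ
t=14: :::ZZZ
::::::
ZZZ:Z:
ZZZ::Z
t=15: :::ZZZ
::::::
Z:Z:Z:
:::::Z
t=16: :::ZZZ
::::::
Z:Z:ZZ
::::Z:
t=17: :::ZZZ
:Z::::
:Z::ZZ
:Z::Z:
t=18: :::ZZZ
:Z:Z::
:ZZZ:Z
:Z:ZZ:
t=19: :::ZZZ
:Z:Z::
ZZZZ:Z
Z::ZZ:
t=20: :::ZZZ
:Z:Z:Z
ZZZZZ:
Z::ZZZ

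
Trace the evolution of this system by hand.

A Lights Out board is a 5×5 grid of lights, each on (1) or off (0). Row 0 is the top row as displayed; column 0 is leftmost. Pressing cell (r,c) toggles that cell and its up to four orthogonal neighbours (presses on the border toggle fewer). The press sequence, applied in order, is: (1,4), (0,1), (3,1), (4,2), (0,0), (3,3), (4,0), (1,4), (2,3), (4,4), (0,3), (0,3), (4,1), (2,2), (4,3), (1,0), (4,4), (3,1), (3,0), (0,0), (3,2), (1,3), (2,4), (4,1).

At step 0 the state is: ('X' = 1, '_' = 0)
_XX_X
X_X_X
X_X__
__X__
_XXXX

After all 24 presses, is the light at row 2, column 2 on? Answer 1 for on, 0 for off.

k=0  _XX_X
X_X_X
X_X__
__X__
_XXXX
k=1  _XX__
X_XX_
X_X_X
__X__
_XXXX
k=2  X____
XXXX_
X_X_X
__X__
_XXXX
k=3  X____
XXXX_
XXX_X
XX___
__XXX
k=4  X____
XXXX_
XXX_X
XXX__
_X__X
k=5  _X___
_XXX_
XXX_X
XXX__
_X__X
k=6  _X___
_XXX_
XXXXX
XX_XX
_X_XX
k=7  _X___
_XXX_
XXXXX
_X_XX
X__XX
k=8  _X__X
_XX_X
XXXX_
_X_XX
X__XX
k=9  _X__X
_XXXX
XX__X
_X__X
X__XX
k=10  _X__X
_XXXX
XX__X
_X___
X____
k=11  _XXX_
_XX_X
XX__X
_X___
X____
k=12  _X__X
_XXXX
XX__X
_X___
X____
k=13  _X__X
_XXXX
XX__X
_____
_XX__
k=14  _X__X
_X_XX
X_XXX
__X__
_XX__
k=15  _X__X
_X_XX
X_XXX
__XX_
_X_XX
k=16  XX__X
X__XX
__XXX
__XX_
_X_XX
k=17  XX__X
X__XX
__XXX
__XXX
_X___
k=18  XX__X
X__XX
_XXXX
XX_XX
_____
k=19  XX__X
X__XX
XXXXX
___XX
X____
k=20  ____X
___XX
XXXXX
___XX
X____
k=21  ____X
___XX
XX_XX
_XX_X
X_X__
k=22  ___XX
__X__
XX__X
_XX_X
X_X__
k=23  ___XX
__X_X
XX_X_
_XX__
X_X__
k=24  ___XX
__X_X
XX_X_
__X__
_X___

0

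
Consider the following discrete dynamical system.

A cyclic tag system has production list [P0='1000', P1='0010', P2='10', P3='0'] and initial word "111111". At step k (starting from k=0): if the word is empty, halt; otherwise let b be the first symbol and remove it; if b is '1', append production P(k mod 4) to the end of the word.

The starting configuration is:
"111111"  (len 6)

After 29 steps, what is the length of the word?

step 0: "111111"  (len 6)
step 1: "111111000"  (len 9)
step 2: "111110000010"  (len 12)
step 3: "1111000001010"  (len 13)
step 4: "1110000010100"  (len 13)
step 5: "1100000101001000"  (len 16)
step 6: "1000001010010000010"  (len 19)
step 7: "00000101001000001010"  (len 20)
step 8: "0000101001000001010"  (len 19)
step 9: "000101001000001010"  (len 18)
step 10: "00101001000001010"  (len 17)
step 11: "0101001000001010"  (len 16)
step 12: "101001000001010"  (len 15)
step 13: "010010000010101000"  (len 18)
step 14: "10010000010101000"  (len 17)
step 15: "001000001010100010"  (len 18)
step 16: "01000001010100010"  (len 17)
step 17: "1000001010100010"  (len 16)
step 18: "0000010101000100010"  (len 19)
step 19: "000010101000100010"  (len 18)
step 20: "00010101000100010"  (len 17)
step 21: "0010101000100010"  (len 16)
step 22: "010101000100010"  (len 15)
step 23: "10101000100010"  (len 14)
step 24: "01010001000100"  (len 14)
step 25: "1010001000100"  (len 13)
step 26: "0100010001000010"  (len 16)
step 27: "100010001000010"  (len 15)
step 28: "000100010000100"  (len 15)
step 29: "00100010000100"  (len 14)

14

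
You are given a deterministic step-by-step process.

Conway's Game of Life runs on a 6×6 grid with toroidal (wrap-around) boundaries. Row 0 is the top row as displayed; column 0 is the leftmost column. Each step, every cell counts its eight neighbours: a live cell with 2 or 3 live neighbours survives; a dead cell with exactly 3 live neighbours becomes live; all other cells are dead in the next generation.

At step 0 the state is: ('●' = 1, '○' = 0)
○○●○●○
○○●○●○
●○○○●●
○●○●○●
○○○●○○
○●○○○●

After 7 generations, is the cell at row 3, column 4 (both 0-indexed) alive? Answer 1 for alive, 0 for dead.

t=0: ○○●○●○
○○●○●○
●○○○●●
○●○●○●
○○○●○○
○●○○○●
t=1: ○●●○●●
○●○○●○
●●●○○○
○○●●○●
○○○○○○
○○●●●○
t=2: ●●○○○●
○○○○●○
●○○○●●
●○●●○○
○○○○○○
○●●○●●
t=3: ○●●●○○
○●○○●○
●●○○●○
●●○●●○
●○○○●●
○●●○●●
t=4: ○○○○○●
○○○○●●
○○○○●○
○○●●○○
○○○○○○
○○○○○○
t=5: ○○○○●●
○○○○●●
○○○○●●
○○○●○○
○○○○○○
○○○○○○
t=6: ○○○○●●
●○○●○○
○○○●○●
○○○○●○
○○○○○○
○○○○○○
t=7: ○○○○●●
●○○●○○
○○○●○●
○○○○●○
○○○○○○
○○○○○○

1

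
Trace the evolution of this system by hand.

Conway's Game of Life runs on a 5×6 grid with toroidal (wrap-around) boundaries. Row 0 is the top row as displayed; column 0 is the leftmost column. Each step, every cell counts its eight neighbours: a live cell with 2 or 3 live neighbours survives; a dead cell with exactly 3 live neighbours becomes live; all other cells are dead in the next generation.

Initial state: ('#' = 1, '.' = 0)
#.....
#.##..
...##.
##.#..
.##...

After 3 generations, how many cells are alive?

10

0) #.....
#.##..
...##.
##.#..
.##...
1) #..#..
.#####
#...##
##.##.
..#...
2) #....#
.##...
......
#####.
#.#.##
3) ..###.
##....
#.....
#.#.#.
..#...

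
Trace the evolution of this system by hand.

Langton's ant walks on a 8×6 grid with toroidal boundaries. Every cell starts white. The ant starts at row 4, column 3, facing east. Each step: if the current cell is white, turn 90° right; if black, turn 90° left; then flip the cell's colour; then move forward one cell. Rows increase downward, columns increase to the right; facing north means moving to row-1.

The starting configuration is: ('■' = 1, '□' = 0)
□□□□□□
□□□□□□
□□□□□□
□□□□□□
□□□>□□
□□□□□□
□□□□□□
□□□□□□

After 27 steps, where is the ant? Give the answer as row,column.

2,0

k=0  □□□□□□
□□□□□□
□□□□□□
□□□□□□
□□□>□□
□□□□□□
□□□□□□
□□□□□□
k=1  □□□□□□
□□□□□□
□□□□□□
□□□□□□
□□□■□□
□□□v□□
□□□□□□
□□□□□□
k=2  □□□□□□
□□□□□□
□□□□□□
□□□□□□
□□□■□□
□□<■□□
□□□□□□
□□□□□□
k=3  □□□□□□
□□□□□□
□□□□□□
□□□□□□
□□^■□□
□□■■□□
□□□□□□
□□□□□□
k=4  □□□□□□
□□□□□□
□□□□□□
□□□□□□
□□■>□□
□□■■□□
□□□□□□
□□□□□□
k=5  □□□□□□
□□□□□□
□□□□□□
□□□^□□
□□■□□□
□□■■□□
□□□□□□
□□□□□□
k=6  □□□□□□
□□□□□□
□□□□□□
□□□■>□
□□■□□□
□□■■□□
□□□□□□
□□□□□□
k=7  □□□□□□
□□□□□□
□□□□□□
□□□■■□
□□■□v□
□□■■□□
□□□□□□
□□□□□□
k=8  □□□□□□
□□□□□□
□□□□□□
□□□■■□
□□■<■□
□□■■□□
□□□□□□
□□□□□□
k=9  □□□□□□
□□□□□□
□□□□□□
□□□^■□
□□■■■□
□□■■□□
□□□□□□
□□□□□□
k=10  □□□□□□
□□□□□□
□□□□□□
□□<□■□
□□■■■□
□□■■□□
□□□□□□
□□□□□□
k=11  □□□□□□
□□□□□□
□□^□□□
□□■□■□
□□■■■□
□□■■□□
□□□□□□
□□□□□□
k=12  □□□□□□
□□□□□□
□□■>□□
□□■□■□
□□■■■□
□□■■□□
□□□□□□
□□□□□□
k=13  □□□□□□
□□□□□□
□□■■□□
□□■v■□
□□■■■□
□□■■□□
□□□□□□
□□□□□□
k=14  □□□□□□
□□□□□□
□□■■□□
□□<■■□
□□■■■□
□□■■□□
□□□□□□
□□□□□□
k=15  □□□□□□
□□□□□□
□□■■□□
□□□■■□
□□v■■□
□□■■□□
□□□□□□
□□□□□□
k=16  □□□□□□
□□□□□□
□□■■□□
□□□■■□
□□□>■□
□□■■□□
□□□□□□
□□□□□□
k=17  □□□□□□
□□□□□□
□□■■□□
□□□^■□
□□□□■□
□□■■□□
□□□□□□
□□□□□□
k=18  □□□□□□
□□□□□□
□□■■□□
□□<□■□
□□□□■□
□□■■□□
□□□□□□
□□□□□□
k=19  □□□□□□
□□□□□□
□□^■□□
□□■□■□
□□□□■□
□□■■□□
□□□□□□
□□□□□□
k=20  □□□□□□
□□□□□□
□<□■□□
□□■□■□
□□□□■□
□□■■□□
□□□□□□
□□□□□□
k=21  □□□□□□
□^□□□□
□■□■□□
□□■□■□
□□□□■□
□□■■□□
□□□□□□
□□□□□□
k=22  □□□□□□
□■>□□□
□■□■□□
□□■□■□
□□□□■□
□□■■□□
□□□□□□
□□□□□□
k=23  □□□□□□
□■■□□□
□■v■□□
□□■□■□
□□□□■□
□□■■□□
□□□□□□
□□□□□□
k=24  □□□□□□
□■■□□□
□<■■□□
□□■□■□
□□□□■□
□□■■□□
□□□□□□
□□□□□□
k=25  □□□□□□
□■■□□□
□□■■□□
□v■□■□
□□□□■□
□□■■□□
□□□□□□
□□□□□□
k=26  □□□□□□
□■■□□□
□□■■□□
<■■□■□
□□□□■□
□□■■□□
□□□□□□
□□□□□□
k=27  □□□□□□
□■■□□□
^□■■□□
■■■□■□
□□□□■□
□□■■□□
□□□□□□
□□□□□□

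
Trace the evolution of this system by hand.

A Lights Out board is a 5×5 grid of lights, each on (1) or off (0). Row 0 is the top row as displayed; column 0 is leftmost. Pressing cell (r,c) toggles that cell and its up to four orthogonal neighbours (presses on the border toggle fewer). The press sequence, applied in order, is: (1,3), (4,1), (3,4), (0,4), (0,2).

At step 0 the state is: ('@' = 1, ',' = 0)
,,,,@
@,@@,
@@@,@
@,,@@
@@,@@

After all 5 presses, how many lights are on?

13

t=0: ,,,,@
@,@@,
@@@,@
@,,@@
@@,@@
t=1: ,,,@@
@,,,@
@@@@@
@,,@@
@@,@@
t=2: ,,,@@
@,,,@
@@@@@
@@,@@
,,@@@
t=3: ,,,@@
@,,,@
@@@@,
@@,,,
,,@@,
t=4: ,,,,,
@,,,,
@@@@,
@@,,,
,,@@,
t=5: ,@@@,
@,@,,
@@@@,
@@,,,
,,@@,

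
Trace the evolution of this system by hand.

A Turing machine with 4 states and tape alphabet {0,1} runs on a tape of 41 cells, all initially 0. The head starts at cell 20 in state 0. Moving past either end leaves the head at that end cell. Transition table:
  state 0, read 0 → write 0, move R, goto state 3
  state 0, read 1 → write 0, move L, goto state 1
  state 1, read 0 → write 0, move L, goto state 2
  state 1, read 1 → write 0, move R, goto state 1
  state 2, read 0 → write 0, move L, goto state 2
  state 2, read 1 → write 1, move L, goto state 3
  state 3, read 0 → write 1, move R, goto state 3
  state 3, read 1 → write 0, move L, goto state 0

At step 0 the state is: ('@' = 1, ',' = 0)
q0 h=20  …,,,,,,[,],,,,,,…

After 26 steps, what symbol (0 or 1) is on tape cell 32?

1

[0] q0 h=20  …,,,,,,[,],,,,,,…
[1] q3 h=21  …,,,,,,[,],,,,,,…
[2] q3 h=22  …,,,,,@[,],,,,,,…
[3] q3 h=23  …,,,,@@[,],,,,,,…
[4] q3 h=24  …,,,@@@[,],,,,,,…
[5] q3 h=25  …,,@@@@[,],,,,,,…
[6] q3 h=26  …,@@@@@[,],,,,,,…
[7] q3 h=27  …@@@@@@[,],,,,,,…
[8] q3 h=28  …@@@@@@[,],,,,,,…
[9] q3 h=29  …@@@@@@[,],,,,,,…
[10] q3 h=30  …@@@@@@[,],,,,,,…
[11] q3 h=31  …@@@@@@[,],,,,,,…
[12] q3 h=32  …@@@@@@[,],,,,,,…
[13] q3 h=33  …@@@@@@[,],,,,,,…
[14] q3 h=34  …@@@@@@[,],,,,,,|
[15] q3 h=35  …@@@@@@[,],,,,,|
[16] q3 h=36  …@@@@@@[,],,,,|
[17] q3 h=37  …@@@@@@[,],,,|
[18] q3 h=38  …@@@@@@[,],,|
[19] q3 h=39  …@@@@@@[,],|
[20] q3 h=40  …@@@@@@[,]|
[21] q3 h=40  …@@@@@@[@]|
[22] q0 h=39  …@@@@@@[@],|
[23] q1 h=38  …@@@@@@[@],,|
[24] q1 h=39  …@@@@@,[,],|
[25] q2 h=38  …@@@@@@[,],,|
[26] q2 h=37  …@@@@@@[@],,,|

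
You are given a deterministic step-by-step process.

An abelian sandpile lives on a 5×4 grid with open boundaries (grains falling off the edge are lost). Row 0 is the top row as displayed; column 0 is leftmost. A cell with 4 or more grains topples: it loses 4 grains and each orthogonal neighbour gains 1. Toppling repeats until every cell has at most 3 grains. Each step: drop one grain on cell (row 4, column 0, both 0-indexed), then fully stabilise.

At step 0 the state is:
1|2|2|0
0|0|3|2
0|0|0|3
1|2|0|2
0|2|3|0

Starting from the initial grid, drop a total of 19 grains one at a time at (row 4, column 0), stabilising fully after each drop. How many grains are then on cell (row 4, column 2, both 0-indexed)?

t=0: 1|2|2|0
0|0|3|2
0|0|0|3
1|2|0|2
0|2|3|0
t=1: 1|2|2|0
0|0|3|2
0|0|0|3
1|2|0|2
1|2|3|0
t=2: 1|2|2|0
0|0|3|2
0|0|0|3
1|2|0|2
2|2|3|0
t=3: 1|2|2|0
0|0|3|2
0|0|0|3
1|2|0|2
3|2|3|0
t=4: 1|2|2|0
0|0|3|2
0|0|0|3
2|2|0|2
0|3|3|0
t=5: 1|2|2|0
0|0|3|2
0|0|0|3
2|2|0|2
1|3|3|0
t=6: 1|2|2|0
0|0|3|2
0|0|0|3
2|2|0|2
2|3|3|0
t=7: 1|2|2|0
0|0|3|2
0|0|0|3
2|2|0|2
3|3|3|0
t=8: 1|2|2|0
0|0|3|2
0|0|0|3
3|3|1|2
1|1|0|1
t=9: 1|2|2|0
0|0|3|2
0|0|0|3
3|3|1|2
2|1|0|1
t=10: 1|2|2|0
0|0|3|2
0|0|0|3
3|3|1|2
3|1|0|1
t=11: 1|2|2|0
0|0|3|2
1|1|0|3
1|0|2|2
1|3|0|1
t=12: 1|2|2|0
0|0|3|2
1|1|0|3
1|0|2|2
2|3|0|1
t=13: 1|2|2|0
0|0|3|2
1|1|0|3
1|0|2|2
3|3|0|1
t=14: 1|2|2|0
0|0|3|2
1|1|0|3
2|1|2|2
1|0|1|1
t=15: 1|2|2|0
0|0|3|2
1|1|0|3
2|1|2|2
2|0|1|1
t=16: 1|2|2|0
0|0|3|2
1|1|0|3
2|1|2|2
3|0|1|1
t=17: 1|2|2|0
0|0|3|2
1|1|0|3
3|1|2|2
0|1|1|1
t=18: 1|2|2|0
0|0|3|2
1|1|0|3
3|1|2|2
1|1|1|1
t=19: 1|2|2|0
0|0|3|2
1|1|0|3
3|1|2|2
2|1|1|1

1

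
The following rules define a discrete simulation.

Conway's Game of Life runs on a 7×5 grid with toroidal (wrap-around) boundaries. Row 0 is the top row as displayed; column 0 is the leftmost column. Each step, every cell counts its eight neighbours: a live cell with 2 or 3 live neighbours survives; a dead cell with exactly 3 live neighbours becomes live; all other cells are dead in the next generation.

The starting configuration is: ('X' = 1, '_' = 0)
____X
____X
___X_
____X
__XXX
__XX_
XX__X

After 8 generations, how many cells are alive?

2

k=0  ____X
____X
___X_
____X
__XXX
__XX_
XX__X
k=1  ___XX
___XX
___XX
__X_X
__X_X
_____
XXX_X
k=2  _X___
X_X__
X_X__
X_X_X
_____
__X_X
XXX_X
k=3  ___XX
X_X__
X_X__
X__XX
XX__X
__X_X
__X_X
k=4  XXX_X
X_X__
X_X__
__XX_
_XX__
__X_X
X_X_X
k=5  __X__
__X__
__X_X
___X_
_X___
__X_X
__X__
k=6  _XXX_
_XX__
__X__
__XX_
__XX_
_XXX_
_XX__
k=7  X__X_
_____
_____
_X___
____X
_____
X____
k=8  ____X
_____
_____
_____
_____
_____
____X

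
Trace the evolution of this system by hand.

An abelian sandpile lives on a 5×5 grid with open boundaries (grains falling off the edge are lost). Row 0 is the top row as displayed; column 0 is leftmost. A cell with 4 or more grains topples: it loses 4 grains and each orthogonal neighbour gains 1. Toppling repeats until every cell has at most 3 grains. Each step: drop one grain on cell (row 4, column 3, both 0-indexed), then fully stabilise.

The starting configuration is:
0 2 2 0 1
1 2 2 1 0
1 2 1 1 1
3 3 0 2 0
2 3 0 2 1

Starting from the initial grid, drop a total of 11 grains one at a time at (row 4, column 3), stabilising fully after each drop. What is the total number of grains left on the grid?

39

[0] 0 2 2 0 1
1 2 2 1 0
1 2 1 1 1
3 3 0 2 0
2 3 0 2 1
[1] 0 2 2 0 1
1 2 2 1 0
1 2 1 1 1
3 3 0 2 0
2 3 0 3 1
[2] 0 2 2 0 1
1 2 2 1 0
1 2 1 1 1
3 3 0 3 0
2 3 1 0 2
[3] 0 2 2 0 1
1 2 2 1 0
1 2 1 1 1
3 3 0 3 0
2 3 1 1 2
[4] 0 2 2 0 1
1 2 2 1 0
1 2 1 1 1
3 3 0 3 0
2 3 1 2 2
[5] 0 2 2 0 1
1 2 2 1 0
1 2 1 1 1
3 3 0 3 0
2 3 1 3 2
[6] 0 2 2 0 1
1 2 2 1 0
1 2 1 2 1
3 3 1 0 1
2 3 2 1 3
[7] 0 2 2 0 1
1 2 2 1 0
1 2 1 2 1
3 3 1 0 1
2 3 2 2 3
[8] 0 2 2 0 1
1 2 2 1 0
1 2 1 2 1
3 3 1 0 1
2 3 2 3 3
[9] 0 2 2 0 1
1 2 2 1 0
1 2 1 2 1
3 3 1 1 2
2 3 3 1 0
[10] 0 2 2 0 1
1 2 2 1 0
1 2 1 2 1
3 3 1 1 2
2 3 3 2 0
[11] 0 2 2 0 1
1 2 2 1 0
1 2 1 2 1
3 3 1 1 2
2 3 3 3 0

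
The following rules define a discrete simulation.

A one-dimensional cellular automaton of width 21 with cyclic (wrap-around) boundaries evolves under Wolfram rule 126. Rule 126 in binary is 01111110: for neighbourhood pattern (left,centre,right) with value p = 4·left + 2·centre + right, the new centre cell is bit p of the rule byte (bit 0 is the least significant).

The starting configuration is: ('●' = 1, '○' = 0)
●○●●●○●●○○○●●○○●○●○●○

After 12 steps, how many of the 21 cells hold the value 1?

12

0) ●○●●●○●●○○○●●○○●○●○●○
1) ●●●○●●●●●○●●●●●●●●●●●
2) ○○●●●○○○●●●○○○○○○○○○○
3) ○●●○●●○●●○●●○○○○○○○○○
4) ●●●●●●●●●●●●●○○○○○○○○
5) ●○○○○○○○○○○○●●○○○○○○●
6) ●●○○○○○○○○○●●●●○○○○●●
7) ○●●○○○○○○○●●○○●●○○●●○
8) ●●●●○○○○○●●●●●●●●●●●●
9) ○○○●●○○○●●○○○○○○○○○○○
10) ○○●●●●○●●●●○○○○○○○○○○
11) ○●●○○●●●○○●●○○○○○○○○○
12) ●●●●●●○●●●●●●○○○○○○○○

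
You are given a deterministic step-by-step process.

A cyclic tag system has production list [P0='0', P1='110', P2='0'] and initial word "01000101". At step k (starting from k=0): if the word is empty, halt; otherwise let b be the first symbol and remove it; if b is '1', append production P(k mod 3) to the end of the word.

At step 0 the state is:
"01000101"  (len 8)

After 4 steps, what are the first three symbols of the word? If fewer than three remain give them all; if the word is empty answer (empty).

010

k=0  "01000101"  (len 8)
k=1  "1000101"  (len 7)
k=2  "000101110"  (len 9)
k=3  "00101110"  (len 8)
k=4  "0101110"  (len 7)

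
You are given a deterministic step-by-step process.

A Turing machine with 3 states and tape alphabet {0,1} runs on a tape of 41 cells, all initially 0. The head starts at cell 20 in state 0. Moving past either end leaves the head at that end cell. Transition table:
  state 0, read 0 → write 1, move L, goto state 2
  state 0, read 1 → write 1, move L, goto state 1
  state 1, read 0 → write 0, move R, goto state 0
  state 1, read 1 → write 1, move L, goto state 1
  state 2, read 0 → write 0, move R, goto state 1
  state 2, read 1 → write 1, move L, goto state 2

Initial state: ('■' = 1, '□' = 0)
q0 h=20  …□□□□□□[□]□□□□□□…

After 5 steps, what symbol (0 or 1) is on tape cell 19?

0

0) q0 h=20  …□□□□□□[□]□□□□□□…
1) q2 h=19  …□□□□□□[□]■□□□□□…
2) q1 h=20  …□□□□□□[■]□□□□□□…
3) q1 h=19  …□□□□□□[□]■□□□□□…
4) q0 h=20  …□□□□□□[■]□□□□□□…
5) q1 h=19  …□□□□□□[□]■□□□□□…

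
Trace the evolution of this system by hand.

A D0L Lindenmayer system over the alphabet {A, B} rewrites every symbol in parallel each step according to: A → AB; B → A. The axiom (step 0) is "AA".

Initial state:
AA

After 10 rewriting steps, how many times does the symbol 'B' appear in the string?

110

gen 0: AA
gen 1: ABAB
gen 2: ABAABA
gen 3: ABAABABAAB
gen 4: ABAABABAABAABABA
gen 5: ABAABABAABAABABAABABAABAAB
gen 6: ABAABABAABAABABAABABAABAABABAABAABABAABABA
gen 7: ABAABABAABAABABAABABAABAABABAABAABABAABABAABAABABAABABAABAABABAABAAB
gen 8: ABAABABAABAABABAABABAABAABABAABAABABAABABAABAABABAABABAABAABABAABAABABAABABAABAABABAABAABABAABABAABAABABAABABA
gen 9: ABAABABAABAABABAABABAABAABABAABAABABAABABAABAABABAABABAABA…AABABAABABAABAABABAABABAABAABABAABAABABAABABAABAABABAABAAB  (len 178)
gen 10: ABAABABAABAABABAABABAABAABABAABAABABAABABAABAABABAABABAABA…AABABAABABAABAABABAABABAABAABABAABAABABAABABAABAABABAABABA  (len 288)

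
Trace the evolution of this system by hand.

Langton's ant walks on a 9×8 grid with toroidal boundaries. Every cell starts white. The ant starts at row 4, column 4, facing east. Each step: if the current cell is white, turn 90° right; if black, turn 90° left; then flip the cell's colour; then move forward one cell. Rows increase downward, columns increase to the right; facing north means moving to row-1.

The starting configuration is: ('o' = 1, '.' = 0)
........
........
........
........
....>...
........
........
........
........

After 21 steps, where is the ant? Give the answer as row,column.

1,2

t=0: ........
........
........
........
....>...
........
........
........
........
t=1: ........
........
........
........
....o...
....v...
........
........
........
t=2: ........
........
........
........
....o...
...<o...
........
........
........
t=3: ........
........
........
........
...^o...
...oo...
........
........
........
t=4: ........
........
........
........
...o>...
...oo...
........
........
........
t=5: ........
........
........
....^...
...o....
...oo...
........
........
........
t=6: ........
........
........
....o>..
...o....
...oo...
........
........
........
t=7: ........
........
........
....oo..
...o.v..
...oo...
........
........
........
t=8: ........
........
........
....oo..
...o<o..
...oo...
........
........
........
t=9: ........
........
........
....^o..
...ooo..
...oo...
........
........
........
t=10: ........
........
........
...<.o..
...ooo..
...oo...
........
........
........
t=11: ........
........
...^....
...o.o..
...ooo..
...oo...
........
........
........
t=12: ........
........
...o>...
...o.o..
...ooo..
...oo...
........
........
........
t=13: ........
........
...oo...
...ovo..
...ooo..
...oo...
........
........
........
t=14: ........
........
...oo...
...<oo..
...ooo..
...oo...
........
........
........
t=15: ........
........
...oo...
....oo..
...voo..
...oo...
........
........
........
t=16: ........
........
...oo...
....oo..
....>o..
...oo...
........
........
........
t=17: ........
........
...oo...
....^o..
.....o..
...oo...
........
........
........
t=18: ........
........
...oo...
...<.o..
.....o..
...oo...
........
........
........
t=19: ........
........
...^o...
...o.o..
.....o..
...oo...
........
........
........
t=20: ........
........
..<.o...
...o.o..
.....o..
...oo...
........
........
........
t=21: ........
..^.....
..o.o...
...o.o..
.....o..
...oo...
........
........
........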